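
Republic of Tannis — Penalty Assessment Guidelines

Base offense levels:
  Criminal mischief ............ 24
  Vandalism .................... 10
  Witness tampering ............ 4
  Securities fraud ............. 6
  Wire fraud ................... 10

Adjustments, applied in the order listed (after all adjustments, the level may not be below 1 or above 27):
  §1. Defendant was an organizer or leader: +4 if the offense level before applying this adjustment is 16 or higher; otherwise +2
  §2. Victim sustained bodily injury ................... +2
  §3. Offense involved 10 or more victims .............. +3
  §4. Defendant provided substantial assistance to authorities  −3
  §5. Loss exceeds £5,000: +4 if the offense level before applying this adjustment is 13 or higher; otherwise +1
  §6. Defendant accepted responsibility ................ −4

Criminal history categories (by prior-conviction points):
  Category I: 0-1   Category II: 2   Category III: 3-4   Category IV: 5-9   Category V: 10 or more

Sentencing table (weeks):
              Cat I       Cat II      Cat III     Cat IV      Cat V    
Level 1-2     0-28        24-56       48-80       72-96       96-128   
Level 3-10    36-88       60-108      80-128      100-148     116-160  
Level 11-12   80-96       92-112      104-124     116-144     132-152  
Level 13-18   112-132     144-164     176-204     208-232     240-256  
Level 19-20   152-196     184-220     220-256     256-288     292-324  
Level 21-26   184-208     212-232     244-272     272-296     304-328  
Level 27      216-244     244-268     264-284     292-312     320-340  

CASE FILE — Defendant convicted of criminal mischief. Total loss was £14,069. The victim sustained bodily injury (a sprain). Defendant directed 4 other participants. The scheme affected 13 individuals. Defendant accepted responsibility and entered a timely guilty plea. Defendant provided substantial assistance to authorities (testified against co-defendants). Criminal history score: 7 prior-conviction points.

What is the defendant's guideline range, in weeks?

Base offense level for criminal mischief: 24.
§1 applies (level before this adjustment is 24 ≥ 16, so +4): 24 + 4 = 28.
§2 applies: 28 + 2 = 30.
§3 applies: 30 + 3 = 33.
§4 applies: 33 − 3 = 30.
§5 applies (level before this adjustment is 30 ≥ 13, so +4): 30 + 4 = 34.
§6 applies: 34 − 4 = 30.
Level 30 exceeds the maximum of 27; capped at 27.
Final offense level: 27.
Criminal history: 7 prior points → Category IV (5-9).
Level 27 falls in the 27 band.
Grid: Level 27 × Category IV = 292-312 weeks.

292-312 weeks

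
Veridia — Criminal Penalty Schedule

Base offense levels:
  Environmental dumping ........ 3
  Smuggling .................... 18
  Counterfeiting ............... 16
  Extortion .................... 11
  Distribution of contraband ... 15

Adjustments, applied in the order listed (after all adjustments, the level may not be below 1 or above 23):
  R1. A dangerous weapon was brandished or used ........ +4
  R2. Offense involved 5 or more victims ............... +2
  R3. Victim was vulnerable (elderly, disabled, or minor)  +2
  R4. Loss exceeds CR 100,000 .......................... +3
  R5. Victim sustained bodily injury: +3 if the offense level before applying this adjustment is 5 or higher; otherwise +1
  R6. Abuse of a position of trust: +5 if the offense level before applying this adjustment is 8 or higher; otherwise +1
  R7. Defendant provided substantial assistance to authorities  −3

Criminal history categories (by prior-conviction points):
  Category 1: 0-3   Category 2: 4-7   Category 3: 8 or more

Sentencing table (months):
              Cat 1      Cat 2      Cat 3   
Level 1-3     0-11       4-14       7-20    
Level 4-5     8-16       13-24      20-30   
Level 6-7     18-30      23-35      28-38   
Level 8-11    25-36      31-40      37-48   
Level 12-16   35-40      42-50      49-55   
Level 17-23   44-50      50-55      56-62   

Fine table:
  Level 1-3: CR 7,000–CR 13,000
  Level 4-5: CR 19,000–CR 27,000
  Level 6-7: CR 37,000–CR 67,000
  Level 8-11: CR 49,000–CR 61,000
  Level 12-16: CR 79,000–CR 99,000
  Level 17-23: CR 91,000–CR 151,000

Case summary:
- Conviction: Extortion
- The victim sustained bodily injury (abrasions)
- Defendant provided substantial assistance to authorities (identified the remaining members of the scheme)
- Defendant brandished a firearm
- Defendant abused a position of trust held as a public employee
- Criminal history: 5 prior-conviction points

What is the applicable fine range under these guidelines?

Base offense level for extortion: 11.
R1 applies: 11 + 4 = 15.
R4 does not apply.
R5 applies (level before this adjustment is 15 ≥ 5, so +3): 15 + 3 = 18.
R6 applies (level before this adjustment is 18 ≥ 8, so +5): 18 + 5 = 23.
R7 applies: 23 − 3 = 20.
Final offense level: 20.
Level 20 falls in the 17-23 band.
Fine table: Level 17-23 → CR 91,000–CR 151,000.

CR 91,000–CR 151,000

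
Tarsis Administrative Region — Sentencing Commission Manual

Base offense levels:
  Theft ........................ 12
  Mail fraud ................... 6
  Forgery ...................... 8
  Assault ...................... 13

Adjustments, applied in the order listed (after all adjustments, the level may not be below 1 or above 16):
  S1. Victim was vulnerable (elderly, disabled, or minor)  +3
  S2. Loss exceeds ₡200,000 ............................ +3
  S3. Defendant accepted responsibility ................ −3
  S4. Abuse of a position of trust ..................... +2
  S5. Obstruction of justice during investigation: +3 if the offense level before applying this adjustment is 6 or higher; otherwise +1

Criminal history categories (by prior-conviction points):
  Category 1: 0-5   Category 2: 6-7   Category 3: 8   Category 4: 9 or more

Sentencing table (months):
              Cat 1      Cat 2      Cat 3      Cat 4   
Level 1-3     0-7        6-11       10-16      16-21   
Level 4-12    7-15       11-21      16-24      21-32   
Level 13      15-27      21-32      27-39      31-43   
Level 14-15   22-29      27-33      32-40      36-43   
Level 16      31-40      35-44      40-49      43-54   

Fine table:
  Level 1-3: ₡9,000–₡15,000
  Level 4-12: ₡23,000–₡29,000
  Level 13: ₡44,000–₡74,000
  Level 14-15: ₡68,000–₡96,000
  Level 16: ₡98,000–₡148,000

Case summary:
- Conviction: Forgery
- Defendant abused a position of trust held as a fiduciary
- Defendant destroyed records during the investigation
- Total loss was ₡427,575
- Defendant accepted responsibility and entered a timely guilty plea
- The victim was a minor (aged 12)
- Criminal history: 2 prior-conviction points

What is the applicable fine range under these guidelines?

₡98,000–₡148,000

Base offense level for forgery: 8.
S1 applies: 8 + 3 = 11.
S2 applies: 11 + 3 = 14.
S3 applies: 14 − 3 = 11.
S4 applies: 11 + 2 = 13.
S5 applies (level before this adjustment is 13 ≥ 6, so +3): 13 + 3 = 16.
Final offense level: 16.
Level 16 falls in the 16 band.
Fine table: Level 16 → ₡98,000–₡148,000.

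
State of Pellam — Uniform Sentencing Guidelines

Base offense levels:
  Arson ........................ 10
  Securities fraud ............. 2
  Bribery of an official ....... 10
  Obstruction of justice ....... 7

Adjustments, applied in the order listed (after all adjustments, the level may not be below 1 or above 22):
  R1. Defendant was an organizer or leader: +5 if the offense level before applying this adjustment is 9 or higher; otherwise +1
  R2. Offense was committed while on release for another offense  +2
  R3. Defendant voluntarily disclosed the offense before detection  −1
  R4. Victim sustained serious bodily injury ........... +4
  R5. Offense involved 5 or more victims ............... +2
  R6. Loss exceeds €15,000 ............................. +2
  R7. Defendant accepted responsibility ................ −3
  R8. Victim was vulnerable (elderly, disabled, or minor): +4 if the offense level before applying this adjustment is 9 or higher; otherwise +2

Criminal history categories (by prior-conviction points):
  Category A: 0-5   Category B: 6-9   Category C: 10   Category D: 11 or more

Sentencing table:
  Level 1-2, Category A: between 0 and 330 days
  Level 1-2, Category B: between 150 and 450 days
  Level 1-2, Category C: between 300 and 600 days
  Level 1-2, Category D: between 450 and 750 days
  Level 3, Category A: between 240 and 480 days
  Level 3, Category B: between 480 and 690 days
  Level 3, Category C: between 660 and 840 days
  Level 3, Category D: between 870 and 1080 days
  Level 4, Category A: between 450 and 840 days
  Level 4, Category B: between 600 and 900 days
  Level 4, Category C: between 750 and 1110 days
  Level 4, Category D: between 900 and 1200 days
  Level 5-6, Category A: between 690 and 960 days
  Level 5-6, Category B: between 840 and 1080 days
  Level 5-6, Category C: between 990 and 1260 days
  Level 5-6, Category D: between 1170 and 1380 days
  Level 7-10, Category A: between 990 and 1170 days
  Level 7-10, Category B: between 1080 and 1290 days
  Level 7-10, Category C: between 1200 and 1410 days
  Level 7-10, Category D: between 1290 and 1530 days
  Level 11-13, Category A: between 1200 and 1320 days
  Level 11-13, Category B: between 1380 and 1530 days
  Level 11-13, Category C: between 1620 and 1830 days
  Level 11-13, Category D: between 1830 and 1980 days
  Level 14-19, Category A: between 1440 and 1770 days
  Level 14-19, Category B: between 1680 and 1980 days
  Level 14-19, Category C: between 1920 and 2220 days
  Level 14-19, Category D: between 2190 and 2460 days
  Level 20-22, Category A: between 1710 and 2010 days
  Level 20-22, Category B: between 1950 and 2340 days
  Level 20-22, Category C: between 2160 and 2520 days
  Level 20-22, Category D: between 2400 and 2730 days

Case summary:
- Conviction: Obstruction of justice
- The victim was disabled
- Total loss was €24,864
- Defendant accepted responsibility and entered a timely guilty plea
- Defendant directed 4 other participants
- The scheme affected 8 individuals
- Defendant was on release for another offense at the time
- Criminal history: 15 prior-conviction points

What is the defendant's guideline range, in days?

Base offense level for obstruction of justice: 7.
R1 applies (level before this adjustment is 7 < 9, so +1): 7 + 1 = 8.
R2 applies: 8 + 2 = 10.
R5 applies: 10 + 2 = 12.
R6 applies: 12 + 2 = 14.
R7 applies: 14 − 3 = 11.
R8 applies (level before this adjustment is 11 ≥ 9, so +4): 11 + 4 = 15.
Final offense level: 15.
Criminal history: 15 prior points → Category D (11+).
Level 15 falls in the 14-19 band.
Grid: Level 14-19 × Category D = 2190-2460 days.

2190-2460 days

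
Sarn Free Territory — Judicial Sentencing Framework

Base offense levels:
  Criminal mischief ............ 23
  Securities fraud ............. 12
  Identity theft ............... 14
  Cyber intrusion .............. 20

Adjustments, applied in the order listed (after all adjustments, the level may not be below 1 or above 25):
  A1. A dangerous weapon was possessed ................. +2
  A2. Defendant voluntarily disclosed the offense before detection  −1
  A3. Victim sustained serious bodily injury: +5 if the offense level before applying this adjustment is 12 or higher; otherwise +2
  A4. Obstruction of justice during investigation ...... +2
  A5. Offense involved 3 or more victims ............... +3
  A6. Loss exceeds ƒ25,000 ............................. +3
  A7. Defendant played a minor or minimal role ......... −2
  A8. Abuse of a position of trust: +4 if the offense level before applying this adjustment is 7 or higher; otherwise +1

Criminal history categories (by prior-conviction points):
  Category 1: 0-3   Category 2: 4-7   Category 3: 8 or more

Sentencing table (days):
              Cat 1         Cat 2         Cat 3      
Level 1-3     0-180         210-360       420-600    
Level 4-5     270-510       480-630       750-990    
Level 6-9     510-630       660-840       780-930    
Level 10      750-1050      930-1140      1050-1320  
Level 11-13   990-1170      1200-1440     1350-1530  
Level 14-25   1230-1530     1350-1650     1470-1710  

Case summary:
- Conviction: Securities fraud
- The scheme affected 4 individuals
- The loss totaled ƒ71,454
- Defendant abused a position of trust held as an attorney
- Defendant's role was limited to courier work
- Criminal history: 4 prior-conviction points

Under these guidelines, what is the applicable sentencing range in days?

Base offense level for securities fraud: 12.
A1 does not apply.
A4 does not apply.
A5 applies: 12 + 3 = 15.
A6 applies: 15 + 3 = 18.
A7 applies: 18 − 2 = 16.
A8 applies (level before this adjustment is 16 ≥ 7, so +4): 16 + 4 = 20.
Final offense level: 20.
Criminal history: 4 prior points → Category 2 (4-7).
Level 20 falls in the 14-25 band.
Grid: Level 14-25 × Category 2 = 1350-1650 days.

1350-1650 days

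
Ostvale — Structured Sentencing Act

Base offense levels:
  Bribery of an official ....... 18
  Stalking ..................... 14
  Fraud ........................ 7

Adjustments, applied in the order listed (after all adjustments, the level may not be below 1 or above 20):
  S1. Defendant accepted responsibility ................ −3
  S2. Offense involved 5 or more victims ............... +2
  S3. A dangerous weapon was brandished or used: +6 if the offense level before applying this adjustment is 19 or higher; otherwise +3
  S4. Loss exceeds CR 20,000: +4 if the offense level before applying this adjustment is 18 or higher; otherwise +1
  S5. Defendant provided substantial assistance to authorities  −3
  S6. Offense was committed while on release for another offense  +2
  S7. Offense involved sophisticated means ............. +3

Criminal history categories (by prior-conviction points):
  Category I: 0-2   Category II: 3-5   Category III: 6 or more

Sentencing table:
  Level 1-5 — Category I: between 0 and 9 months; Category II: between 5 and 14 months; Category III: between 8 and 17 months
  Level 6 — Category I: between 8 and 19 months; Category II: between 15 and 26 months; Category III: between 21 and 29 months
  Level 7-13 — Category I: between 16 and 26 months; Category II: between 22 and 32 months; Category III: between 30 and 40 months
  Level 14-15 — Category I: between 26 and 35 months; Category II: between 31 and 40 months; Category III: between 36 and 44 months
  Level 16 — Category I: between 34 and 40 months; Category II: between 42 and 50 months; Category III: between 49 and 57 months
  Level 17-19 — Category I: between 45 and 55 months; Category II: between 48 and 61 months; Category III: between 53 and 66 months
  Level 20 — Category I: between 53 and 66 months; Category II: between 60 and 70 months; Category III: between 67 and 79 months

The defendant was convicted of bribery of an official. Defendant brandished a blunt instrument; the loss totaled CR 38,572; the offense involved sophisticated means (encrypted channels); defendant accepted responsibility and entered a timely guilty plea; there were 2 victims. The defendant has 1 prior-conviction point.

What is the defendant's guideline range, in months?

53-66 months

Base offense level for bribery of an official: 18.
S1 applies: 18 − 3 = 15.
S2 does not apply.
S3 applies (level before this adjustment is 15 < 19, so +3): 15 + 3 = 18.
S4 applies (level before this adjustment is 18 ≥ 18, so +4): 18 + 4 = 22.
S7 applies: 22 + 3 = 25.
Level 25 exceeds the maximum of 20; capped at 20.
Final offense level: 20.
Criminal history: 1 prior point → Category I (0-2).
Level 20 falls in the 20 band.
Grid: Level 20 × Category I = 53-66 months.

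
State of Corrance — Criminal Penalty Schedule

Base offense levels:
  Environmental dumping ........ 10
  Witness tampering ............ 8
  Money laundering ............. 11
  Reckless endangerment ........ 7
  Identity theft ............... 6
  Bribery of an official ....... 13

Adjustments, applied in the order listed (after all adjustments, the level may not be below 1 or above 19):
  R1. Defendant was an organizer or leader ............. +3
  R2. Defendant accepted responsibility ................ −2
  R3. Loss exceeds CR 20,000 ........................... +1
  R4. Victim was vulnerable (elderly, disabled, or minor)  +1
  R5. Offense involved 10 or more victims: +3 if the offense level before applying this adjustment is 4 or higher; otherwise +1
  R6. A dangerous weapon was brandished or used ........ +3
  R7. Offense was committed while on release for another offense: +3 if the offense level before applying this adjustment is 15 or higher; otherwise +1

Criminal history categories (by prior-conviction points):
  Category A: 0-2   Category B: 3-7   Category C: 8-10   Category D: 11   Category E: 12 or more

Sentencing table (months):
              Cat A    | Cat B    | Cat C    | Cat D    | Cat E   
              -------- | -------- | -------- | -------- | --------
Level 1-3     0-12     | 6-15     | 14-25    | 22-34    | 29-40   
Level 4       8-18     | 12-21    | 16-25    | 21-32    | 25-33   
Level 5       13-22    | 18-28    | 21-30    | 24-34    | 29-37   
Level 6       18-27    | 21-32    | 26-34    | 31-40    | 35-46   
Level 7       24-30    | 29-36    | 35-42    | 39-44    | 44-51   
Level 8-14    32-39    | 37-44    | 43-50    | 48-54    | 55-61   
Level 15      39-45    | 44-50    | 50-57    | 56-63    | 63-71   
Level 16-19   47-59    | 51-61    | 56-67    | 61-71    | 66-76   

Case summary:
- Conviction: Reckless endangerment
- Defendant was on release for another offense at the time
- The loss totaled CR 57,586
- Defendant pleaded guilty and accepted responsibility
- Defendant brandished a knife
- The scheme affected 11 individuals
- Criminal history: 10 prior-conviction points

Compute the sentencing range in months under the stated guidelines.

Base offense level for reckless endangerment: 7.
R2 applies: 7 − 2 = 5.
R3 applies: 5 + 1 = 6.
R4 does not apply.
R5 applies (level before this adjustment is 6 ≥ 4, so +3): 6 + 3 = 9.
R6 applies: 9 + 3 = 12.
R7 applies (level before this adjustment is 12 < 15, so +1): 12 + 1 = 13.
Final offense level: 13.
Criminal history: 10 prior points → Category C (8-10).
Level 13 falls in the 8-14 band.
Grid: Level 8-14 × Category C = 43-50 months.

43-50 months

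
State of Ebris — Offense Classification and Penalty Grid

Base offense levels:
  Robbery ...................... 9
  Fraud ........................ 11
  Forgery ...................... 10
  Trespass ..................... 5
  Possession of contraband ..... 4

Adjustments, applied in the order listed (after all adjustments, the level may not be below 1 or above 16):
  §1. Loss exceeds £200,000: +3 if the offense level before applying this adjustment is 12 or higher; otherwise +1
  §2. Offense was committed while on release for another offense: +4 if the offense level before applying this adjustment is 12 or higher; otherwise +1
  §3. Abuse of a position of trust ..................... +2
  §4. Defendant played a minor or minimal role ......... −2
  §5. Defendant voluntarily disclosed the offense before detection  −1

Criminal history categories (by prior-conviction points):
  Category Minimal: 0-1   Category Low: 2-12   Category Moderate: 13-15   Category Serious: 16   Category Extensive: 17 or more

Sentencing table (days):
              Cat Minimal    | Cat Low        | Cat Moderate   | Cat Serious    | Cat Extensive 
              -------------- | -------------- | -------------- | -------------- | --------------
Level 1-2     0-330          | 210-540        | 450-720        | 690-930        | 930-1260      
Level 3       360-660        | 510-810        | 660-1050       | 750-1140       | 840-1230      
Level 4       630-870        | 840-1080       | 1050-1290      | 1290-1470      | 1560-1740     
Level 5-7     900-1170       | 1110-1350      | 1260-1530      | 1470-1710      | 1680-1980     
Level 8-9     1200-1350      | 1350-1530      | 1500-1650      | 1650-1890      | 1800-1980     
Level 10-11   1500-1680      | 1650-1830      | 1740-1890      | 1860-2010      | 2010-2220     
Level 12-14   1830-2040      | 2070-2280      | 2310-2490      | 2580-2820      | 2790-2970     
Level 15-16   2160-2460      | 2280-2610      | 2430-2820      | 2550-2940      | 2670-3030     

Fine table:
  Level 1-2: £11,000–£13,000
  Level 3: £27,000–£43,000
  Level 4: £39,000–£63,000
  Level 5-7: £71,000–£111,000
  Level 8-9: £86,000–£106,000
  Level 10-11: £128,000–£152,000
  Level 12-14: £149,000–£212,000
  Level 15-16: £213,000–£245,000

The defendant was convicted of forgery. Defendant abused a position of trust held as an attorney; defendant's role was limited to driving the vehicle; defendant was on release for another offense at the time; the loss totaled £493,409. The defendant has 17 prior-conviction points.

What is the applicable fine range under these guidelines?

Base offense level for forgery: 10.
§1 applies (level before this adjustment is 10 < 12, so +1): 10 + 1 = 11.
§2 applies (level before this adjustment is 11 < 12, so +1): 11 + 1 = 12.
§3 applies: 12 + 2 = 14.
§4 applies: 14 − 2 = 12.
Final offense level: 12.
Level 12 falls in the 12-14 band.
Fine table: Level 12-14 → £149,000–£212,000.

£149,000–£212,000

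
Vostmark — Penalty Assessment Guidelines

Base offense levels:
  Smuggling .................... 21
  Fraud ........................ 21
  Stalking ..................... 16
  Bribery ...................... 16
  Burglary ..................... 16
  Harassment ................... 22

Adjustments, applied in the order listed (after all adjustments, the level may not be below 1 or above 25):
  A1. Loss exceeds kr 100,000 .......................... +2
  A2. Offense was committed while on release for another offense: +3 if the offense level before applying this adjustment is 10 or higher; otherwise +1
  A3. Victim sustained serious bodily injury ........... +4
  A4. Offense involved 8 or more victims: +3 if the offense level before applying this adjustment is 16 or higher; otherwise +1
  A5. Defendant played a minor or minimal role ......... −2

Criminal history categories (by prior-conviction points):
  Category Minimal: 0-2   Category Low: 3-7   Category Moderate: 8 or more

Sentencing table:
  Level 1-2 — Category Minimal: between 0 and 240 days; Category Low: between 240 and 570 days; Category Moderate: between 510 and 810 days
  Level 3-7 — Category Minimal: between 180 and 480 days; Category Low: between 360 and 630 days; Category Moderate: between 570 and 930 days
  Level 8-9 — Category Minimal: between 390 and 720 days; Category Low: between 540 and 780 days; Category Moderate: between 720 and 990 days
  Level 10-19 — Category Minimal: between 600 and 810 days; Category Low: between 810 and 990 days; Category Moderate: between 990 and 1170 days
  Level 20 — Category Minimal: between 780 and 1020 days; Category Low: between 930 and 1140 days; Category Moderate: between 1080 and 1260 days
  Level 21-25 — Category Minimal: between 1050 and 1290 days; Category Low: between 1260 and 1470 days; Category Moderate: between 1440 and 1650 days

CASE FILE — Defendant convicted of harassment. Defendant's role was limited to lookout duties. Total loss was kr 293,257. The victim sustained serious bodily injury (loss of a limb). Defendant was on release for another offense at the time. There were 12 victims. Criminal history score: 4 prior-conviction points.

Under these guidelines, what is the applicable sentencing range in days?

Base offense level for harassment: 22.
A1 applies: 22 + 2 = 24.
A2 applies (level before this adjustment is 24 ≥ 10, so +3): 24 + 3 = 27.
A3 applies: 27 + 4 = 31.
A4 applies (level before this adjustment is 31 ≥ 16, so +3): 31 + 3 = 34.
A5 applies: 34 − 2 = 32.
Level 32 exceeds the maximum of 25; capped at 25.
Final offense level: 25.
Criminal history: 4 prior points → Category Low (3-7).
Level 25 falls in the 21-25 band.
Grid: Level 21-25 × Category Low = 1260-1470 days.

1260-1470 days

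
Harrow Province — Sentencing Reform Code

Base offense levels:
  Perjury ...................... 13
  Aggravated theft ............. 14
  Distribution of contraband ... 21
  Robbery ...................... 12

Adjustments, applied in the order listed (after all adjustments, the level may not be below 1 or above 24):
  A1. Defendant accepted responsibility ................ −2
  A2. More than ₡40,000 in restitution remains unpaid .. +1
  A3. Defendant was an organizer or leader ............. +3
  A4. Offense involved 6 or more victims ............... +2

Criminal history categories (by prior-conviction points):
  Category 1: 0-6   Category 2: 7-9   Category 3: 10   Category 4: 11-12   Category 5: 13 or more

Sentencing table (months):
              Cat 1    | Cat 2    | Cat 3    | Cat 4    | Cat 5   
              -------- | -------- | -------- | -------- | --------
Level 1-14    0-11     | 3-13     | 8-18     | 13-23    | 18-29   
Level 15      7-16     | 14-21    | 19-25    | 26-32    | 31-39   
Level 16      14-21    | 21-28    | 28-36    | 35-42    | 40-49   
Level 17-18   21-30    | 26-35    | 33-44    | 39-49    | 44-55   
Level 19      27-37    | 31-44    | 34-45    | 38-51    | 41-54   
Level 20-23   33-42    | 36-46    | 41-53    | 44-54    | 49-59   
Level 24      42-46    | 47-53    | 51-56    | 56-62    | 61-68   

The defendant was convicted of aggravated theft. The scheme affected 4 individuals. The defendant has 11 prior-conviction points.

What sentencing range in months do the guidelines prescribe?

13-23 months

Base offense level for aggravated theft: 14.
Final offense level: 14.
Criminal history: 11 prior points → Category 4 (11-12).
Level 14 falls in the 1-14 band.
Grid: Level 1-14 × Category 4 = 13-23 months.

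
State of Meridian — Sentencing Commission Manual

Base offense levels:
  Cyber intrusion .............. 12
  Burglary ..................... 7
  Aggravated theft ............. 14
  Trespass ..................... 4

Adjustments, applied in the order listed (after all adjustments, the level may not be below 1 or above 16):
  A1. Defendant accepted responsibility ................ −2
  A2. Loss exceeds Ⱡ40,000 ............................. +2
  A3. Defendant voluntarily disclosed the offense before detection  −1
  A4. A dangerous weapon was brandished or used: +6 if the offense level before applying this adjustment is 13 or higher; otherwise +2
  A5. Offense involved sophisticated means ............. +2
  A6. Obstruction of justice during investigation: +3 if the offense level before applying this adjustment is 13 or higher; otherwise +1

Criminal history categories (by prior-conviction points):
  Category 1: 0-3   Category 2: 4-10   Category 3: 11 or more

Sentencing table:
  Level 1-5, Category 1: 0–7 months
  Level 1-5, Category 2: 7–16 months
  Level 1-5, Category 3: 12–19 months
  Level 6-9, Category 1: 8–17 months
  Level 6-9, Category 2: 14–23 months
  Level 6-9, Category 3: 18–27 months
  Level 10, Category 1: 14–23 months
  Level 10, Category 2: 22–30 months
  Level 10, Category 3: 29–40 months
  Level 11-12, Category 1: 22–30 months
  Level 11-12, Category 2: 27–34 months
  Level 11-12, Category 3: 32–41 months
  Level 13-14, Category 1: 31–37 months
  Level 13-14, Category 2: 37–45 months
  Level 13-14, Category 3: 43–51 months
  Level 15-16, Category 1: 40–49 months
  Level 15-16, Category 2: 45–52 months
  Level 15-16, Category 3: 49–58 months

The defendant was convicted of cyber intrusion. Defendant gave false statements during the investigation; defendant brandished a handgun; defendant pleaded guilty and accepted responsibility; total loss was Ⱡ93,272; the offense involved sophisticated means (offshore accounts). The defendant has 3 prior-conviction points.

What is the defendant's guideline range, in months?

40-49 months

Base offense level for cyber intrusion: 12.
A1 applies: 12 − 2 = 10.
A2 applies: 10 + 2 = 12.
A3 does not apply.
A4 applies (level before this adjustment is 12 < 13, so +2): 12 + 2 = 14.
A5 applies: 14 + 2 = 16.
A6 applies (level before this adjustment is 16 ≥ 13, so +3): 16 + 3 = 19.
Level 19 exceeds the maximum of 16; capped at 16.
Final offense level: 16.
Criminal history: 3 prior points → Category 1 (0-3).
Level 16 falls in the 15-16 band.
Grid: Level 15-16 × Category 1 = 40-49 months.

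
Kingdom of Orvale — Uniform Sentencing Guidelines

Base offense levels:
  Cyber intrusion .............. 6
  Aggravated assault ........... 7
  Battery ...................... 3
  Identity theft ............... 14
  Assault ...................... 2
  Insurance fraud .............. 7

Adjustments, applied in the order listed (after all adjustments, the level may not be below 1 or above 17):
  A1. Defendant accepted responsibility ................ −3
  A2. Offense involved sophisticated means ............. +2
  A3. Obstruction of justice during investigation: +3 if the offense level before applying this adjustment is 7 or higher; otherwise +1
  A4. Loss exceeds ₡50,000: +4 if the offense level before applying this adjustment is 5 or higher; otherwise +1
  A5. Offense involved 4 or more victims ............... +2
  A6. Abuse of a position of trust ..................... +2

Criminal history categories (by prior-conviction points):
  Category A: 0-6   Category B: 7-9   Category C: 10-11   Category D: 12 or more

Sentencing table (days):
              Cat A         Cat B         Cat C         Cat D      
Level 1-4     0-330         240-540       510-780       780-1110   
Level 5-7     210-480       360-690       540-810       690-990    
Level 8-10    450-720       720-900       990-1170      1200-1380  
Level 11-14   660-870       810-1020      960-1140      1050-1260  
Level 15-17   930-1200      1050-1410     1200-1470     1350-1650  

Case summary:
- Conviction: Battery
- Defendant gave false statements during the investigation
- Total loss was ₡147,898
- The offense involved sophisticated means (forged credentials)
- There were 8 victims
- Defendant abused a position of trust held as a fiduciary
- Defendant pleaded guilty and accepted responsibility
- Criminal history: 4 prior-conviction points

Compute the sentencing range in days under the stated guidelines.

450-720 days

Base offense level for battery: 3.
A1 applies: 3 − 3 = 0.
A2 applies: 0 + 2 = 2.
A3 applies (level before this adjustment is 2 < 7, so +1): 2 + 1 = 3.
A4 applies (level before this adjustment is 3 < 5, so +1): 3 + 1 = 4.
A5 applies: 4 + 2 = 6.
A6 applies: 6 + 2 = 8.
Final offense level: 8.
Criminal history: 4 prior points → Category A (0-6).
Level 8 falls in the 8-10 band.
Grid: Level 8-10 × Category A = 450-720 days.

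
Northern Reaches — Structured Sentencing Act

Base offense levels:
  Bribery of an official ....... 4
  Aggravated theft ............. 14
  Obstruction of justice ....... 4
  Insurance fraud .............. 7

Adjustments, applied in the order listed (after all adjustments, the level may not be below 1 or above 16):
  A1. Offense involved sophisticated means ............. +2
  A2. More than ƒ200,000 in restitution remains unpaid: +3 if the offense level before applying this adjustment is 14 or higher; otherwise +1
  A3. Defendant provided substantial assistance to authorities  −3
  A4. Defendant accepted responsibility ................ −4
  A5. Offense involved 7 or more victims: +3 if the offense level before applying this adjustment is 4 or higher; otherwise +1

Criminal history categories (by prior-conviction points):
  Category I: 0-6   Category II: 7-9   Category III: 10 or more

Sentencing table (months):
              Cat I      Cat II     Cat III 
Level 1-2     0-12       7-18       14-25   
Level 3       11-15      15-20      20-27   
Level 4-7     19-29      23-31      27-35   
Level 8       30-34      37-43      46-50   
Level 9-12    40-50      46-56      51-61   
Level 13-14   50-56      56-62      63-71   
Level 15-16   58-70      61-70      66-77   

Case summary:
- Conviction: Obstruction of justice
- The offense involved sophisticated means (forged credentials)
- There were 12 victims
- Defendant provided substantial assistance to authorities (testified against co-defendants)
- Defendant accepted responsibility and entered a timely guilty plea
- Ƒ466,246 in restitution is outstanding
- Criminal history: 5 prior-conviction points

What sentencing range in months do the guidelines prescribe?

0-12 months

Base offense level for obstruction of justice: 4.
A1 applies: 4 + 2 = 6.
A2 applies (level before this adjustment is 6 < 14, so +1): 6 + 1 = 7.
A3 applies: 7 − 3 = 4.
A4 applies: 4 − 4 = 0.
A5 applies (level before this adjustment is 0 < 4, so +1): 0 + 1 = 1.
Final offense level: 1.
Criminal history: 5 prior points → Category I (0-6).
Level 1 falls in the 1-2 band.
Grid: Level 1-2 × Category I = 0-12 months.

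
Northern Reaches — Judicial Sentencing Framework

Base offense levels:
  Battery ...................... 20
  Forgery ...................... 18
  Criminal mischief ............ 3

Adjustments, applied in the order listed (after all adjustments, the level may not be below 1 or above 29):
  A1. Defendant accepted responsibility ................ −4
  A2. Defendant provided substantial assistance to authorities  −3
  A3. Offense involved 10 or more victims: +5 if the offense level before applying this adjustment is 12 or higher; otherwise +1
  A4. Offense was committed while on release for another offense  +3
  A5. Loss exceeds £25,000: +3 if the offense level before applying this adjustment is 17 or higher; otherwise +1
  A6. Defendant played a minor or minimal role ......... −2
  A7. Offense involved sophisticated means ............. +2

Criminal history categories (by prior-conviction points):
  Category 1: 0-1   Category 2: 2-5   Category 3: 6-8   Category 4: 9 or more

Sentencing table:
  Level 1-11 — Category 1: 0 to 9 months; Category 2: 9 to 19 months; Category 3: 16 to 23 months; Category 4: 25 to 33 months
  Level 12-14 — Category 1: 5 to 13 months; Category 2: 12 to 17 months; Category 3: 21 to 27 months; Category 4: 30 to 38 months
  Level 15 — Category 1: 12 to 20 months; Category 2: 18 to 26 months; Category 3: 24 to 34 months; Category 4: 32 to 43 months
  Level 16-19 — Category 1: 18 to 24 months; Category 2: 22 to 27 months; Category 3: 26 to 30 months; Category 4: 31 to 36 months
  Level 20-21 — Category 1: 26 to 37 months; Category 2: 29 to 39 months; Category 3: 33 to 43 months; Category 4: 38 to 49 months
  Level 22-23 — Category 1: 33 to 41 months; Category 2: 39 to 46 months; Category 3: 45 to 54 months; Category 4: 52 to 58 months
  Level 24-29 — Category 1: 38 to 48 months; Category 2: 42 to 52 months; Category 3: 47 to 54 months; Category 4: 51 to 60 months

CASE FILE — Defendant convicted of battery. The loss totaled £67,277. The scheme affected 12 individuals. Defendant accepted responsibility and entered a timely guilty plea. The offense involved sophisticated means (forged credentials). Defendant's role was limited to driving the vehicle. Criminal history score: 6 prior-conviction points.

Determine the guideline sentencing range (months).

47-54 months

Base offense level for battery: 20.
A1 applies: 20 − 4 = 16.
A2 does not apply.
A3 applies (level before this adjustment is 16 ≥ 12, so +5): 16 + 5 = 21.
A4 does not apply.
A5 applies (level before this adjustment is 21 ≥ 17, so +3): 21 + 3 = 24.
A6 applies: 24 − 2 = 22.
A7 applies: 22 + 2 = 24.
Final offense level: 24.
Criminal history: 6 prior points → Category 3 (6-8).
Level 24 falls in the 24-29 band.
Grid: Level 24-29 × Category 3 = 47-54 months.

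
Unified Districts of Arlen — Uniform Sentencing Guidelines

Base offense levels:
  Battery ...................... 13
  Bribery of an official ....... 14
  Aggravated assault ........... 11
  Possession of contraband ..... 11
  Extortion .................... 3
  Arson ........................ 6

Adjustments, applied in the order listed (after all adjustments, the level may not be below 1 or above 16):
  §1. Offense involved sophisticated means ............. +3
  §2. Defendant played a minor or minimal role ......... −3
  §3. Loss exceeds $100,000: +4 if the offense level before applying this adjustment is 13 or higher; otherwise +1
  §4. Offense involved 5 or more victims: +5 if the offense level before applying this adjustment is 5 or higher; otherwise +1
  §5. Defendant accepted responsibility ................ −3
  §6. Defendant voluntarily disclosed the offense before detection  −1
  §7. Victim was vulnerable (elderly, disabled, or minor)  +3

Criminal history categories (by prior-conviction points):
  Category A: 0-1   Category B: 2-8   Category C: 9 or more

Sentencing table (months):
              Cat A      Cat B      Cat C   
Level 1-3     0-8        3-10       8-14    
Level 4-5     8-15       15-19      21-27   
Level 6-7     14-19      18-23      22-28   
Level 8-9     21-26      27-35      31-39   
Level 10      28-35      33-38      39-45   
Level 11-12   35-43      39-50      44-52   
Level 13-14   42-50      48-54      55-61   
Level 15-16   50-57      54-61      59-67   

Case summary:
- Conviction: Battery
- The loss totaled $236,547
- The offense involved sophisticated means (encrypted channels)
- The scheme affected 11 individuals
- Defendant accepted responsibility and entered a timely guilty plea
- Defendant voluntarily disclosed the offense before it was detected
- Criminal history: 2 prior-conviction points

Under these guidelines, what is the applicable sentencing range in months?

54-61 months

Base offense level for battery: 13.
§1 applies: 13 + 3 = 16.
§3 applies (level before this adjustment is 16 ≥ 13, so +4): 16 + 4 = 20.
§4 applies (level before this adjustment is 20 ≥ 5, so +5): 20 + 5 = 25.
§5 applies: 25 − 3 = 22.
§6 applies: 22 − 1 = 21.
Level 21 exceeds the maximum of 16; capped at 16.
Final offense level: 16.
Criminal history: 2 prior points → Category B (2-8).
Level 16 falls in the 15-16 band.
Grid: Level 15-16 × Category B = 54-61 months.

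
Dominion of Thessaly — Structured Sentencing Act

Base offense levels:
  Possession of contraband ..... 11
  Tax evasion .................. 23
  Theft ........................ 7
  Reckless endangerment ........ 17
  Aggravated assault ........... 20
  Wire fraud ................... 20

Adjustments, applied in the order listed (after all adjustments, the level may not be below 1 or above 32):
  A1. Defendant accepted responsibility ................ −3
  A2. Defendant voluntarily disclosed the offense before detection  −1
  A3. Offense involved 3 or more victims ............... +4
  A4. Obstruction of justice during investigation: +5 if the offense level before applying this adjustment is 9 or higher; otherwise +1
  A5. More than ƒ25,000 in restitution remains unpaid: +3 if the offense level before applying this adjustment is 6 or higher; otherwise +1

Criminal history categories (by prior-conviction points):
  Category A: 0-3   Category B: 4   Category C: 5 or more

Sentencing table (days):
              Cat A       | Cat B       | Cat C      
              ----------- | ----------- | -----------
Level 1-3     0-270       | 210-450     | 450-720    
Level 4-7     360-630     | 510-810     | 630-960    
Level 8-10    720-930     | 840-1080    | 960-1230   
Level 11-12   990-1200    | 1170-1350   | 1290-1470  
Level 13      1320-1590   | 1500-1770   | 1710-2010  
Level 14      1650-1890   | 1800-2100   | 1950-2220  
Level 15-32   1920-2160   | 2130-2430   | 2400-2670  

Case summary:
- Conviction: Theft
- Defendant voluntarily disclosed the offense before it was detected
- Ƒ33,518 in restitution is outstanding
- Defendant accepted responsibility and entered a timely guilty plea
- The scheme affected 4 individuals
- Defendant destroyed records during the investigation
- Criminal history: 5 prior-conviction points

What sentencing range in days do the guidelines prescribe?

Base offense level for theft: 7.
A1 applies: 7 − 3 = 4.
A2 applies: 4 − 1 = 3.
A3 applies: 3 + 4 = 7.
A4 applies (level before this adjustment is 7 < 9, so +1): 7 + 1 = 8.
A5 applies (level before this adjustment is 8 ≥ 6, so +3): 8 + 3 = 11.
Final offense level: 11.
Criminal history: 5 prior points → Category C (5+).
Level 11 falls in the 11-12 band.
Grid: Level 11-12 × Category C = 1290-1470 days.

1290-1470 days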